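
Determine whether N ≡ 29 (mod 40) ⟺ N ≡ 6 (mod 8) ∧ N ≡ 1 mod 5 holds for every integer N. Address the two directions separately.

Both directions fail.

(⇒) This fails: N = 29 gives 29 ≡ 29 (mod 40) but 29 ≡ 5 (mod 8), so the conjunction on the right does not hold.

(⇐) This fails: N = 6 satisfies both congruences on the right (6 ≡ 6 mod 8 and 6 ≡ 1 mod 5) yet 6 ≡ 6 (mod 40), not 29.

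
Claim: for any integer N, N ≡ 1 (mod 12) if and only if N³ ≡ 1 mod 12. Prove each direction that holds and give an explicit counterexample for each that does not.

(⇒) Suppose N ≡ 1 (mod 12). Write N = 12j + 1. Then (12j + 1)³ = 1728j³ + 432j² + 36j + 1 = 12(144j³ + 36j² + 3j) + 1, so N³ ≡ 1 (mod 12).

(⇐) Conversely, suppose N³ ≡ 1 (mod 12). The only residue r in {0, …, 11} with r³ ≡ 1 (mod 12) is r = 1, so N ≡ 1 (mod 12).

Both directions hold.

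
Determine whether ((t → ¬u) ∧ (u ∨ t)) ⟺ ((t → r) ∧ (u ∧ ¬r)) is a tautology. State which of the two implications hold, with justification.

Not equivalent: only (⇐) holds.

[⇒] This fails. Under r = F, t = T, u = F, the left side is true but the right side is false.

[⇐] Assume the antecedent. If r is true, the antecedent cannot hold. If r is false, the antecedent forces (r = F, t = F, u = T), and (t → ¬u) ∧ (u ∨ t) holds there. Either way (t → ¬u) ∧ (u ∨ t) holds.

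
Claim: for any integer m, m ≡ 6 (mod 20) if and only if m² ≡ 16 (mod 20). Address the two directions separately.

(→) Suppose m ≡ 6 (mod 20). Write m = 20j + 6. Then (20j + 6)² = 400j² + 240j + 36 = 20(20j² + 12j + 1) + 16, so m² ≡ 16 (mod 20).

(←) This fails: take m = 4. Then 4² = 16 ≡ 16 (mod 20), yet 4 ≡ 4 (mod 20), not 6.

(⇒) holds; (⇐) fails.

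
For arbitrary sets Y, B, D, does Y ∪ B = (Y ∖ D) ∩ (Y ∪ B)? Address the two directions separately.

The sets are not equal: only the reverse inclusion holds.

(⊆) This inclusion fails. Take Y = ∅, B = {1}, D = ∅; then 1 ∈ Y ∪ B but 1 ∉ (Y ∖ D) ∩ (Y ∪ B).

(⊇) Let x ∈ (Y ∖ D) ∩ (Y ∪ B). Then either x ∈ Y and x ∉ B, D; or x ∈ Y ∩ B and x ∉ D. In each case x ∈ Y ∪ B, so (Y ∖ D) ∩ (Y ∪ B) ⊆ Y ∪ B.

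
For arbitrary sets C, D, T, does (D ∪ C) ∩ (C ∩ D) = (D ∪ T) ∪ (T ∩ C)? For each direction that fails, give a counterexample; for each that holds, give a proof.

(⊆) holds; (⊇) fails.

(⊇) This inclusion fails. Take C = ∅, D = {1}, T = ∅; then 1 ∈ (D ∪ T) ∪ (T ∩ C) but 1 ∉ (D ∪ C) ∩ (C ∩ D).

(⊆) Let x ∈ (D ∪ C) ∩ (C ∩ D). Then either x ∈ C ∩ D and x ∉ T; or x ∈ C ∩ D ∩ T. In each case x ∈ (D ∪ T) ∪ (T ∩ C), so (D ∪ C) ∩ (C ∩ D) ⊆ (D ∪ T) ∪ (T ∩ C).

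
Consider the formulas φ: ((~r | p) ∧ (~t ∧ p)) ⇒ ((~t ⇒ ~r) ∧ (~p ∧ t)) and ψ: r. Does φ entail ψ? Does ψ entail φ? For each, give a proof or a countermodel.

(→) This fails. Under t = F, r = F, p = F, the left side is true but the right side is false.

(←) This fails. Under t = F, r = T, p = T, the left side is false but the right side is true.

Neither implication holds.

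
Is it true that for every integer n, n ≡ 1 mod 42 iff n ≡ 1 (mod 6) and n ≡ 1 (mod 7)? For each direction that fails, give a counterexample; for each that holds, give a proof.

Both implications hold.

(⟹) Suppose n ≡ 1 (mod 42); write n = 42j + 1. Since 6 ∣ 42, reducing mod 6 gives n ≡ 1 (mod 6); since 7 ∣ 42, reducing mod 7 gives n ≡ 1 (mod 7).

(⟸) Conversely, if n ≡ 1 (mod 6) and n ≡ 1 (mod 7), then by the Chinese remainder theorem n ≡ 1 (mod 42). This is exactly n ≡ 1 (mod 42).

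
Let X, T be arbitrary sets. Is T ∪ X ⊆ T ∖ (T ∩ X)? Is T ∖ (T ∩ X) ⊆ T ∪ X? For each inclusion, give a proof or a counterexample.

(⟹) This inclusion fails. Take X = {1}, T = ∅; then 1 ∈ T ∪ X but 1 ∉ T ∖ (T ∩ X).

(⟸) Let x ∈ T ∖ (T ∩ X). Then x ∈ T and x ∉ X, from which x ∈ T ∪ X.

(⊆) fails; (⊇) holds.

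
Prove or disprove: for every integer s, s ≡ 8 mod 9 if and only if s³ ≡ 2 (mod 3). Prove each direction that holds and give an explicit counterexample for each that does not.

(⇒) holds; (⇐) fails.

Forward direction. Suppose s ≡ 8 (mod 9). Then s³ ≡ 8³ = 512 (mod 9), and since 3 ∣ 9, also s³ ≡ 2 (mod 3).

Converse. This fails: take s = 2. Then 2³ = 8 ≡ 2 (mod 3), yet 2 ≡ 2 (mod 9), not 8.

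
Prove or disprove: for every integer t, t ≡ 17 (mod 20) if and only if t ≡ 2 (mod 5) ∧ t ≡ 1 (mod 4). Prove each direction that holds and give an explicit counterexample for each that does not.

(⟹) Suppose t ≡ 17 (mod 20); write t = 20j + 17. Since 5 ∣ 20, reducing mod 5 gives t ≡ 17 ≡ 2 (mod 5); since 4 ∣ 20, reducing mod 4 gives t ≡ 17 ≡ 1 (mod 4).

(⟸) Conversely, if t ≡ 2 (mod 5) and t ≡ 1 (mod 4), then by the Chinese remainder theorem t ≡ 17 (mod 20). This is exactly t ≡ 17 (mod 20).

Both implications hold.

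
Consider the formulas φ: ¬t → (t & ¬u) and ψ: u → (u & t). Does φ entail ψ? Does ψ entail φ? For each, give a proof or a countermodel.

Converse. This fails. Under u = F, t = F, the left side is false but the right side is true.

Forward direction. Assume the antecedent. If u is true, the antecedent forces (u = T, t = T), and u → (u & t) holds there. If u is false, u → (u & t) reduces to true regardless of the other variables. Either way u → (u & t) holds.

Only the forward direction holds.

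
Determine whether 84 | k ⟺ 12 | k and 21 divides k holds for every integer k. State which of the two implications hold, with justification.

Equivalent; both directions hold.

[⇐] Suppose 12 ∣ k and 21 ∣ k. Any common multiple of 12 and 21 is a multiple of their lcm; here lcm(12, 21) = 12·21/gcd(12, 21) = 252/3 = 84, so 84 ∣ k.

[⇒] If 84 ∣ k, write k = 84q. Since 84 = 7·12, k = 12·(7q), so 12 ∣ k; and since 84 = 4·21, k = 21·(4q), so 21 ∣ k.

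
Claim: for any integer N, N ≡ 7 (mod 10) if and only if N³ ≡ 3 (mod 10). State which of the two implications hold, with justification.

The biconditional holds.

(⟹) Suppose N ≡ 7 (mod 10). Write N = 10j + 7. Then (10j + 7)³ = 1000j³ + 2100j² + 1470j + 343 = 10(100j³ + 210j² + 147j + 34) + 3, so N³ ≡ 3 (mod 10).

(⟸) Conversely, suppose N³ ≡ 3 (mod 10). The only residue r in {0, …, 9} with r³ ≡ 3 (mod 10) is r = 7, so N ≡ 7 (mod 10).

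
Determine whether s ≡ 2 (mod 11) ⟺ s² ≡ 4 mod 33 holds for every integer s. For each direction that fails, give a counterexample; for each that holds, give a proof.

Neither direction holds.

[⇒] This fails: take s = 24. Then 24 ≡ 2 (mod 11), but 24² = 576 ≡ 15 (mod 33), not 4.

[⇐] This fails: take s = 20. Then 20² = 400 ≡ 4 (mod 33), yet 20 ≡ 9 (mod 11), not 2.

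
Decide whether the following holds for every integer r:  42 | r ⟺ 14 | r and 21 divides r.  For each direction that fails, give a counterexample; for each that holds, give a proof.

Forward direction. If 42 ∣ r, write r = 42q. Since 42 = 3·14, r = 14·(3q), so 14 ∣ r; and since 42 = 2·21, r = 21·(2q), so 21 ∣ r.

Converse. Suppose 14 ∣ r and 21 ∣ r. Any common multiple of 14 and 21 is a multiple of their lcm; here lcm(14, 21) = 14·21/gcd(14, 21) = 294/7 = 42, so 42 ∣ r.

The biconditional holds.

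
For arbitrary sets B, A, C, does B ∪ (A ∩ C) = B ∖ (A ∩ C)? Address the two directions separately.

Reverse inclusion. Let x ∈ B ∖ (A ∩ C). Then either x ∈ B and x ∉ A, C; or x ∈ B ∩ A and x ∉ C; or x ∈ B ∩ C and x ∉ A. In each case x ∈ B ∪ (A ∩ C), so B ∖ (A ∩ C) ⊆ B ∪ (A ∩ C).

Forward inclusion. This inclusion fails. Take B = ∅, A = {1}, C = {1}; then 1 ∈ B ∪ (A ∩ C) but 1 ∉ B ∖ (A ∩ C).

Only the reverse inclusion holds.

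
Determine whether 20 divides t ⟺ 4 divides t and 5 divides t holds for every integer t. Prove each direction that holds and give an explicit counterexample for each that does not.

(⇐) Suppose 4 ∣ t and 5 ∣ t. Any common multiple of 4 and 5 is a multiple of their lcm; here gcd(4, 5) = 1, so lcm(4, 5) = 4·5 = 20, so 20 ∣ t.

(⇒) If 20 ∣ t, write t = 20q. Since 20 = 5·4, t = 4·(5q), so 4 ∣ t; and since 20 = 4·5, t = 5·(4q), so 5 ∣ t.

Both directions hold; the statement is true.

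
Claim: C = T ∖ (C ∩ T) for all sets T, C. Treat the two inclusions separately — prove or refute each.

(⊆) This inclusion fails. Take T = ∅, C = {1}; then 1 ∈ C but 1 ∉ T ∖ (C ∩ T).

(⊇) This inclusion fails. Take T = {1}, C = ∅; then 1 ∈ T ∖ (C ∩ T) but 1 ∉ C.

Both inclusions fail.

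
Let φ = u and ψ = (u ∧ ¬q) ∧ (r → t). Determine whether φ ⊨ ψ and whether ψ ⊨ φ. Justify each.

Only the converse holds.

Forward direction. This fails. Under r = T, u = T, t = F, q = F, the left side is true but the right side is false.

Converse. Assume the antecedent. If r is true, the antecedent forces (r = T, u = T, t = T, q = F), and u holds there. If r is false, the antecedent forces (r = F, u = T, t = F, q = F) or (r = F, u = T, t = T, q = F), and u holds there. Either way u holds.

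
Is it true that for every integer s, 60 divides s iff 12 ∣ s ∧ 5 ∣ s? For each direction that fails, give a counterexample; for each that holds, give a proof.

Both directions hold; the statement is true.

[⇒] If 60 ∣ s, write s = 60q. Since 60 = 5·12, s = 12·(5q), so 12 ∣ s; and since 60 = 12·5, s = 5·(12q), so 5 ∣ s.

[⇐] Suppose 12 ∣ s and 5 ∣ s. Any common multiple of 12 and 5 is a multiple of their lcm; here gcd(12, 5) = 1, so lcm(12, 5) = 12·5 = 60, so 60 ∣ s.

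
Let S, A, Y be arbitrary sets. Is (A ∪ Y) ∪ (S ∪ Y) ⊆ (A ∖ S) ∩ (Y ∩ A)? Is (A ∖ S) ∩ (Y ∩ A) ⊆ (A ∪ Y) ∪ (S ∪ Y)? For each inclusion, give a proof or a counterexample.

(⊆) This inclusion fails. Take S = {1}, A = ∅, Y = ∅; then 1 ∈ (A ∪ Y) ∪ (S ∪ Y) but 1 ∉ (A ∖ S) ∩ (Y ∩ A).

(⊇) Let x ∈ (A ∖ S) ∩ (Y ∩ A). Then x ∈ A ∩ Y and x ∉ S, from which x ∈ (A ∪ Y) ∪ (S ∪ Y).

The sets are not equal: only the reverse inclusion holds.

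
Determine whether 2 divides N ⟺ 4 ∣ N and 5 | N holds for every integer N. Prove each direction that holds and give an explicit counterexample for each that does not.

Forward direction. This fails: take N = 2. Certainly 2 ∣ 2, but 4 ∤ 2.

Converse. Suppose 4 ∣ N and 5 ∣ N. Any common multiple of 4 and 5 is a multiple of their lcm; here gcd(4, 5) = 1, so lcm(4, 5) = 4·5 = 20, so 20 ∣ N. Since 2 ∣ 20, it follows that 2 ∣ N.

The forward direction fails; the converse holds.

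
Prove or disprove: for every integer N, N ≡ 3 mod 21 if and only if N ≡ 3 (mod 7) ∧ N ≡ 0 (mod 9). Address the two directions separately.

Only the reverse direction holds.

(⇒) This fails: N = 24 gives 24 ≡ 3 (mod 21) but 24 ≡ 6 (mod 9), so the conjunction on the right does not hold.

(⇐) Conversely, if N ≡ 3 (mod 7) and N ≡ 0 (mod 9), then by the Chinese remainder theorem N ≡ 45 (mod 63). Since 45 ≡ 3 (mod 21) and 21 ∣ 63, we get N ≡ 3 (mod 21).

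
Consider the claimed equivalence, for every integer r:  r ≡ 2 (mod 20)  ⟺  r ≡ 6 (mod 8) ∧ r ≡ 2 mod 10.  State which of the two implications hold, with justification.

(⇒) This fails: r = 2 gives 2 ≡ 2 (mod 20) but 2 ≡ 2 (mod 8), so the conjunction on the right does not hold.

(⇐) Conversely, if r ≡ 6 (mod 8) and r ≡ 2 (mod 10), then by the Chinese remainder theorem r ≡ 22 (mod 40). Since 22 ≡ 2 (mod 20) and 20 ∣ 40, we get r ≡ 2 (mod 20).

(⇒) fails; (⇐) holds.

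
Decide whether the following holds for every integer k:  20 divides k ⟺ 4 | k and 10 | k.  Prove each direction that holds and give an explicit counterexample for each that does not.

(⟸) Suppose 4 ∣ k and 10 ∣ k. Any common multiple of 4 and 10 is a multiple of their lcm; here lcm(4, 10) = 4·10/gcd(4, 10) = 40/2 = 20, so 20 ∣ k.

(⟹) If 20 ∣ k, write k = 20q. Since 20 = 5·4, k = 4·(5q), so 4 ∣ k; and since 20 = 2·10, k = 10·(2q), so 10 ∣ k.

Both directions hold.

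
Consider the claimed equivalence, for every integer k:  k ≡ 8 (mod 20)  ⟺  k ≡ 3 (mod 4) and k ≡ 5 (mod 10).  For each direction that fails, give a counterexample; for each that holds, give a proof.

Forward direction. This fails: k = 8 gives 8 ≡ 8 (mod 20) but 8 ≡ 0 (mod 4), so the conjunction on the right does not hold.

Converse. This fails: k = 15 satisfies both congruences on the right (15 ≡ 3 mod 4 and 15 ≡ 5 mod 10) yet 15 ≡ 15 (mod 20), not 8.

Neither implication holds.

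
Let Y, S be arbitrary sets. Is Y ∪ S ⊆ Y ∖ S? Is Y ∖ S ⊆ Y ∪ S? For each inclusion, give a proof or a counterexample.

(⊆) fails; (⊇) holds.

(⊆) This inclusion fails. Take Y = ∅, S = {1}; then 1 ∈ Y ∪ S but 1 ∉ Y ∖ S.

(⊇) Let x ∈ Y ∖ S. Then x ∈ Y and x ∉ S, from which x ∈ Y ∪ S.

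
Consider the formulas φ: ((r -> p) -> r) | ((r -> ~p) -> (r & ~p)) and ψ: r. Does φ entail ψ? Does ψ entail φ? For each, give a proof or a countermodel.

[⇒] Assume the antecedent. If p is true, the antecedent forces (p = T, r = T), and r holds there. If p is false, the antecedent forces (p = F, r = T), and r holds there. Either way r holds.

[⇐] Assume the antecedent. If p is true, the antecedent forces (p = T, r = T), and the consequent holds there. If p is false, the antecedent forces (p = F, r = T), and the consequent holds there. Either way the consequent holds.

Equivalent; both directions hold.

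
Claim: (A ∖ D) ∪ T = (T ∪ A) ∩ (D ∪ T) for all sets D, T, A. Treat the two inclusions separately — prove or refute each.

Forward inclusion. This inclusion fails. Take D = ∅, T = ∅, A = {1}; then 1 ∈ (A ∖ D) ∪ T but 1 ∉ (T ∪ A) ∩ (D ∪ T).

Reverse inclusion. This inclusion fails. Take D = {1}, T = ∅, A = {1}; then 1 ∈ (T ∪ A) ∩ (D ∪ T) but 1 ∉ (A ∖ D) ∪ T.

(⊆) fails and (⊇) fails.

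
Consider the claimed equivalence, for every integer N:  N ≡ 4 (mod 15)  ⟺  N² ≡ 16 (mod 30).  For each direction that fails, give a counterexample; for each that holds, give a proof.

Forward direction. This fails: take N = 19. Then 19 ≡ 4 (mod 15), but 19² = 361 ≡ 1 (mod 30), not 16.

Converse. This fails: take N = 14. Then 14² = 196 ≡ 16 (mod 30), yet 14 ≡ 14 (mod 15), not 4.

Neither direction holds.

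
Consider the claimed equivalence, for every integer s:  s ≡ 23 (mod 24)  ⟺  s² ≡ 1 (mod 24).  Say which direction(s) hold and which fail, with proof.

(⇒) holds; (⇐) fails.

Forward direction. Suppose s ≡ 23 (mod 24). Write s = 24j + 23. Then (24j + 23)² = 576j² + 1104j + 529 = 24(24j² + 46j + 22) + 1, so s² ≡ 1 (mod 24).

Converse. This fails: take s = 1. Then 1² = 1 ≡ 1 (mod 24), yet 1 ≡ 1 (mod 24), not 23.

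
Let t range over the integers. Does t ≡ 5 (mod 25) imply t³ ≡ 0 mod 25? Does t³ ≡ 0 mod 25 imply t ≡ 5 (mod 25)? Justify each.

Only the forward direction holds.

[⇒] Suppose t ≡ 5 (mod 25). Write t = 25j + 5. Then (25j + 5)³ = 15625j³ + 9375j² + 1875j + 125 = 25(625j³ + 375j² + 75j + 5) + 0, so t³ ≡ 0 (mod 25).

[⇐] This fails: take t = 0. Then 0³ = 0 ≡ 0 (mod 25), yet 0 ≡ 0 (mod 25), not 5.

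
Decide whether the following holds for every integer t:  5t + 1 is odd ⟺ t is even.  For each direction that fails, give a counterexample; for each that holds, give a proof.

(⟸) Suppose t is even; write t = 2j. Then 5t + 1 = 5·(2j) + 1 = 2·5j + 1, which is odd.

(⟹) Suppose 5t + 1 is odd. Since 5 is odd, 5t and t have the same parity, so 5t + 1 ≡ t + 1 (mod 2). As 1 is odd, 5t + 1 is odd exactly when t is even. Thus t is even.

The biconditional holds.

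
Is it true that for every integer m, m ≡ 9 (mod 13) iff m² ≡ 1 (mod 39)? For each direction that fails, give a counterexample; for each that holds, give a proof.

[⇒] This fails: take m = 9. Then 9 ≡ 9 (mod 13), but 9² = 81 ≡ 3 (mod 39), not 1.

[⇐] This fails: take m = 1. Then 1² = 1 ≡ 1 (mod 39), yet 1 ≡ 1 (mod 13), not 9.

Neither implication holds.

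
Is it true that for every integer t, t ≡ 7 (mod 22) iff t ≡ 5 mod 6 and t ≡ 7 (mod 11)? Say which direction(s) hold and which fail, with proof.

[⇐] If t ≡ 5 (mod 6) and t ≡ 7 (mod 11), then by the Chinese remainder theorem t ≡ 29 (mod 66). Since 29 ≡ 7 (mod 22) and 22 ∣ 66, we get t ≡ 7 (mod 22).

[⇒] This fails: t = 51 gives 51 ≡ 7 (mod 22) but 51 ≡ 3 (mod 6), so the conjunction on the right does not hold.

The forward direction fails; the converse holds.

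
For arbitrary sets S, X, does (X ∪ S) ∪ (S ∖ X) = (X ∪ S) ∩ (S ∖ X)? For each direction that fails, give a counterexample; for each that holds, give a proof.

(⟹) This inclusion fails. Take S = ∅, X = {1}; then 1 ∈ (X ∪ S) ∪ (S ∖ X) but 1 ∉ (X ∪ S) ∩ (S ∖ X).

(⟸) Let x ∈ (X ∪ S) ∩ (S ∖ X). Then x ∈ S and x ∉ X, from which x ∈ (X ∪ S) ∪ (S ∖ X).

Only the reverse inclusion holds.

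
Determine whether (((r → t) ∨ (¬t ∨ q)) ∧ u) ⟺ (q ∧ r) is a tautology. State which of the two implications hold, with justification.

Neither implication holds.

Forward direction. This fails. Under r = F, t = F, q = F, u = T, the left side is true but the right side is false.

Converse. This fails. Under r = T, t = F, q = T, u = F, the left side is false but the right side is true.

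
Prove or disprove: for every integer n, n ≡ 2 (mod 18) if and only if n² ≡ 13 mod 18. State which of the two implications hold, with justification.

(⇒) fails and (⇐) fails.

(⇒) This fails: take n = 2. Then 2 ≡ 2 (mod 18), but 2² = 4 ≡ 4 (mod 18), not 13.

(⇐) This fails: take n = 7. Then 7² = 49 ≡ 13 (mod 18), yet 7 ≡ 7 (mod 18), not 2.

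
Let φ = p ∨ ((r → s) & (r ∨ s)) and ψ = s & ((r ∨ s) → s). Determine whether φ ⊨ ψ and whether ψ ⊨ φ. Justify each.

(⇒) fails; (⇐) holds.

Forward direction. This fails. Under r = F, s = F, p = T, the left side is true but the right side is false.

Converse. Assume the antecedent. If r is true, the antecedent forces (r = T, s = T, p = F) or (r = T, s = T, p = T), and p ∨ ((r → s) & (r ∨ s)) holds there. If r is false, the antecedent forces (r = F, s = T, p = F) or (r = F, s = T, p = T), and p ∨ ((r → s) & (r ∨ s)) holds there. Either way p ∨ ((r → s) & (r ∨ s)) holds.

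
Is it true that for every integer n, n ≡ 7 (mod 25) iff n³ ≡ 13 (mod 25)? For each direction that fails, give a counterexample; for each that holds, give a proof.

Neither direction holds.

(→) This fails: take n = 7. Then 7 ≡ 7 (mod 25), but 7³ = 343 ≡ 18 (mod 25), not 13.

(←) This fails: take n = 17. Then 17³ = 4913 ≡ 13 (mod 25), yet 17 ≡ 17 (mod 25), not 7.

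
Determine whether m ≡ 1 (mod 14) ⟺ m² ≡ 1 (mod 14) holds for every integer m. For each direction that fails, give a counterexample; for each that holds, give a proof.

(⇒) holds; (⇐) fails.

[⇒] Suppose m ≡ 1 (mod 14). Write m = 14j + 1. Then (14j + 1)² = 196j² + 28j + 1 = 14(14j² + 2j) + 1, so m² ≡ 1 (mod 14).

[⇐] This fails: take m = 13. Then 13² = 169 ≡ 1 (mod 14), yet 13 ≡ 13 (mod 14), not 1.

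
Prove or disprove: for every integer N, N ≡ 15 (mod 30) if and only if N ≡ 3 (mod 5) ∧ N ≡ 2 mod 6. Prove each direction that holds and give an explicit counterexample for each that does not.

Forward direction. This fails: N = 15 gives 15 ≡ 15 (mod 30) but 15 ≡ 0 (mod 5), so the conjunction on the right does not hold.

Converse. This fails: N = 8 satisfies both congruences on the right (8 ≡ 3 mod 5 and 8 ≡ 2 mod 6) yet 8 ≡ 8 (mod 30), not 15.

(⇒) fails and (⇐) fails.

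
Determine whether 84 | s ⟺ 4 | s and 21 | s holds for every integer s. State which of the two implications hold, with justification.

(⟹) If 84 ∣ s, write s = 84q. Since 84 = 21·4, s = 4·(21q), so 4 ∣ s; and since 84 = 4·21, s = 21·(4q), so 21 ∣ s.

(⟸) Suppose 4 ∣ s and 21 ∣ s. Any common multiple of 4 and 21 is a multiple of their lcm; here gcd(4, 21) = 1, so lcm(4, 21) = 4·21 = 84, so 84 ∣ s.

The biconditional holds.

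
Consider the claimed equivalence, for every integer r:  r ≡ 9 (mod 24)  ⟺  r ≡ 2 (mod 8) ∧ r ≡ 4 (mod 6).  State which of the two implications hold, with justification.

Forward direction. This fails: r = 9 gives 9 ≡ 9 (mod 24) but 9 ≡ 1 (mod 8), so the conjunction on the right does not hold.

Converse. This fails: r = 10 satisfies both congruences on the right (10 ≡ 2 mod 8 and 10 ≡ 4 mod 6) yet 10 ≡ 10 (mod 24), not 9.

Neither direction holds.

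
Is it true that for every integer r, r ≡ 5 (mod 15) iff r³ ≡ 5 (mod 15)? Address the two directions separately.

Equivalent; both directions hold.

(→) Suppose r ≡ 5 (mod 15). Write r = 15j + 5. Then (15j + 5)³ = 3375j³ + 3375j² + 1125j + 125 = 15(225j³ + 225j² + 75j + 8) + 5, so r³ ≡ 5 (mod 15).

(←) Conversely, suppose r³ ≡ 5 (mod 15). The only residue r in {0, …, 14} with r³ ≡ 5 (mod 15) is r = 5, so r ≡ 5 (mod 15).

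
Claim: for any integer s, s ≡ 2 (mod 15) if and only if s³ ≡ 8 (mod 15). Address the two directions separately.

Both directions hold; the statement is true.

(→) Suppose s ≡ 2 (mod 15). Write s = 15j + 2. Then (15j + 2)³ = 3375j³ + 1350j² + 180j + 8 = 15(225j³ + 90j² + 12j) + 8, so s³ ≡ 8 (mod 15).

(←) Conversely, suppose s³ ≡ 8 (mod 15). The only residue r in {0, …, 14} with r³ ≡ 8 (mod 15) is r = 2, so s ≡ 2 (mod 15).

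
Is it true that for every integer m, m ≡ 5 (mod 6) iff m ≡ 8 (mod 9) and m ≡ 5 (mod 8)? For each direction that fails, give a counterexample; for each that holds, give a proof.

Forward direction. This fails: m = 65 gives 65 ≡ 5 (mod 6) but 65 ≡ 2 (mod 9), so the conjunction on the right does not hold.

Converse. If m ≡ 8 (mod 9) and m ≡ 5 (mod 8), then by the Chinese remainder theorem m ≡ 53 (mod 72). Since 53 ≡ 5 (mod 6) and 6 ∣ 72, we get m ≡ 5 (mod 6).

Not equivalent: only (⇐) holds.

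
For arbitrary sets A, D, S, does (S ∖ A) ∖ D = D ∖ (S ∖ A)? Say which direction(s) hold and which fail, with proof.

(⟹) This inclusion fails. Take A = ∅, D = ∅, S = {1}; then 1 ∈ (S ∖ A) ∖ D but 1 ∉ D ∖ (S ∖ A).

(⟸) This inclusion fails. Take A = ∅, D = {1}, S = ∅; then 1 ∈ D ∖ (S ∖ A) but 1 ∉ (S ∖ A) ∖ D.

(⊆) fails and (⊇) fails.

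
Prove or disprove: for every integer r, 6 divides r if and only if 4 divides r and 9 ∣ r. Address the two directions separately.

The forward direction fails; the converse holds.

[⇒] This fails: take r = 6. Certainly 6 ∣ 6, but 4 ∤ 6.

[⇐] Suppose 4 ∣ r and 9 ∣ r. Any common multiple of 4 and 9 is a multiple of their lcm; here gcd(4, 9) = 1, so lcm(4, 9) = 4·9 = 36, so 36 ∣ r. Since 6 ∣ 36, it follows that 6 ∣ r.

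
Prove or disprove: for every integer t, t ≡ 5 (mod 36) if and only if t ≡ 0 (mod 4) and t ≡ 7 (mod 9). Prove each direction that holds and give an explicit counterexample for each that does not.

(⇒) fails and (⇐) fails.

(⇒) This fails: t = 5 gives 5 ≡ 5 (mod 36) but 5 ≡ 1 (mod 4), so the conjunction on the right does not hold.

(⇐) This fails: t = 16 satisfies both congruences on the right (16 ≡ 0 mod 4 and 16 ≡ 7 mod 9) yet 16 ≡ 16 (mod 36), not 5.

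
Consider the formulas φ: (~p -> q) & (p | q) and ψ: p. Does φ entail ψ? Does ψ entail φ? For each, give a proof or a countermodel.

(⇒) This fails. Under q = T, p = F, the left side is true but the right side is false.

(⇐) Assume the antecedent. If q is true, (~p -> q) & (p | q) reduces to true regardless of the other variables. If q is false, the antecedent forces (q = F, p = T), and (~p -> q) & (p | q) holds there. Either way (~p -> q) & (p | q) holds.

Only the converse holds.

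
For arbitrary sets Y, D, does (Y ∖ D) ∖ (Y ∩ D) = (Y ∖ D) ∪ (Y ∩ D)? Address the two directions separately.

The sets are not equal: only the forward inclusion holds.

(⟹) Let x ∈ (Y ∖ D) ∖ (Y ∩ D). Then x ∈ Y and x ∉ D, from which x ∈ (Y ∖ D) ∪ (Y ∩ D).

(⟸) This inclusion fails. Take Y = {1}, D = {1}; then 1 ∈ (Y ∖ D) ∪ (Y ∩ D) but 1 ∉ (Y ∖ D) ∖ (Y ∩ D).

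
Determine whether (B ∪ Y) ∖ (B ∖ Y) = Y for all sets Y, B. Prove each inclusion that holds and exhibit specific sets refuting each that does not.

(⊆) Let x ∈ (B ∪ Y) ∖ (B ∖ Y). Then either x ∈ Y and x ∉ B; or x ∈ Y ∩ B. In each case x ∈ Y, so (B ∪ Y) ∖ (B ∖ Y) ⊆ Y.

(⊇) Let x ∈ Y. Then either x ∈ Y and x ∉ B; or x ∈ Y ∩ B. In each case x ∈ (B ∪ Y) ∖ (B ∖ Y), so Y ⊆ (B ∪ Y) ∖ (B ∖ Y).

Both inclusions hold.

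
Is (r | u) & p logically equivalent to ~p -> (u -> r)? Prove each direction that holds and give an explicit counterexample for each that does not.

(⟸) This fails. Under r = F, p = F, u = F, the left side is false but the right side is true.

(⟹) Assume the antecedent. If r is true, ~p -> (u -> r) reduces to true regardless of the other variables. If r is false, the antecedent forces (r = F, p = T, u = T), and ~p -> (u -> r) holds there. Either way ~p -> (u -> r) holds.

Not equivalent: only (⇒) holds.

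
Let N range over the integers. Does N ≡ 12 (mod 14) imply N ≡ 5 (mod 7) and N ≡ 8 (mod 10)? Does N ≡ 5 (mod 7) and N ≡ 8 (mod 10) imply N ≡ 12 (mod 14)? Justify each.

Not equivalent: only (⇐) holds.

[⇒] This fails: N = 40 gives 40 ≡ 12 (mod 14) but 40 ≡ 0 (mod 10), so the conjunction on the right does not hold.

[⇐] Conversely, if N ≡ 5 (mod 7) and N ≡ 8 (mod 10), then by the Chinese remainder theorem N ≡ 68 (mod 70). Since 68 ≡ 12 (mod 14) and 14 ∣ 70, we get N ≡ 12 (mod 14).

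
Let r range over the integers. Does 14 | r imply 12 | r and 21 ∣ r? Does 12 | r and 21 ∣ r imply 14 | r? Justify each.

(⟹) This fails: take r = 14. Certainly 14 ∣ 14, but 12 ∤ 14.

(⟸) Suppose 12 ∣ r and 21 ∣ r. Any common multiple of 12 and 21 is a multiple of their lcm; here lcm(12, 21) = 12·21/gcd(12, 21) = 252/3 = 84, so 84 ∣ r. Since 14 ∣ 84, it follows that 14 ∣ r.

Only the reverse direction holds.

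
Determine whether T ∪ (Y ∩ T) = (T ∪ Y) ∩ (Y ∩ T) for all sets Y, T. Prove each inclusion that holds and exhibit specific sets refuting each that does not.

Forward inclusion. This inclusion fails. Take Y = ∅, T = {1}; then 1 ∈ T ∪ (Y ∩ T) but 1 ∉ (T ∪ Y) ∩ (Y ∩ T).

Reverse inclusion. Let x ∈ (T ∪ Y) ∩ (Y ∩ T). Then x ∈ Y ∩ T, from which x ∈ T ∪ (Y ∩ T).

(⊆) fails; (⊇) holds.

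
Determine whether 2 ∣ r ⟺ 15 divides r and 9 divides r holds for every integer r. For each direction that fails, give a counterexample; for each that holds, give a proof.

(⟹) This fails: take r = 2. Certainly 2 ∣ 2, but 15 ∤ 2.

(⟸) This fails: take r = 45. Both 15 ∣ 45 and 9 ∣ 45, yet 45 is not a multiple of 2 (since 45 = 22·2 + 1), so 2 ∤ 45.

Both directions fail.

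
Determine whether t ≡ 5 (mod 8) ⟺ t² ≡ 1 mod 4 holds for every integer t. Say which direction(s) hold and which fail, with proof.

(⇒) holds; (⇐) fails.

(⇒) Suppose t ≡ 5 (mod 8). Then t² ≡ 5² = 25 (mod 8), and since 4 ∣ 8, also t² ≡ 1 (mod 4).

(⇐) This fails: take t = 1. Then 1² = 1 ≡ 1 (mod 4), yet 1 ≡ 1 (mod 8), not 5.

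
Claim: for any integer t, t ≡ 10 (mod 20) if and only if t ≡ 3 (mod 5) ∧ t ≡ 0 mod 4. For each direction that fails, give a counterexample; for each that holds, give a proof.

Neither direction holds.

Forward direction. This fails: t = 10 gives 10 ≡ 10 (mod 20) but 10 ≡ 0 (mod 5), so the conjunction on the right does not hold.

Converse. This fails: t = 8 satisfies both congruences on the right (8 ≡ 3 mod 5 and 8 ≡ 0 mod 4) yet 8 ≡ 8 (mod 20), not 10.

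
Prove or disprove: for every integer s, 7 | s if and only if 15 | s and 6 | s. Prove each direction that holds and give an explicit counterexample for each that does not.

Both directions fail.

(→) This fails: take s = 7. Certainly 7 ∣ 7, but 15 ∤ 7.

(←) This fails: take s = 30. Both 15 ∣ 30 and 6 ∣ 30, yet 30 is not a multiple of 7 (since 30 = 4·7 + 2), so 7 ∤ 30.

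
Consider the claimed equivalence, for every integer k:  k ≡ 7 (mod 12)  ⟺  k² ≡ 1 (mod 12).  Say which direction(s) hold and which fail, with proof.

(⇒) holds; (⇐) fails.

(⟸) This fails: take k = 1. Then 1² = 1 ≡ 1 (mod 12), yet 1 ≡ 1 (mod 12), not 7.

(⟹) Suppose k ≡ 7 (mod 12). Write k = 12j + 7. Then (12j + 7)² = 144j² + 168j + 49 = 12(12j² + 14j + 4) + 1, so k² ≡ 1 (mod 12).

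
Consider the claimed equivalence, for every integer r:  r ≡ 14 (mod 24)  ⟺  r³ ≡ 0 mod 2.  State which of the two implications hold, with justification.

(⟹) Suppose r ≡ 14 (mod 24). Then r³ ≡ 14³ = 2744 (mod 24), and since 2 ∣ 24, also r³ ≡ 0 (mod 2).

(⟸) This fails: take r = 0. Then 0³ = 0 ≡ 0 (mod 2), yet 0 ≡ 0 (mod 24), not 14.

Not equivalent: only (⇒) holds.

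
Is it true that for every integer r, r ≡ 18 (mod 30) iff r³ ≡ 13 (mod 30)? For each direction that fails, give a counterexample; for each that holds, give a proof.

(⇒) fails and (⇐) fails.

(⟹) This fails: take r = 18. Then 18 ≡ 18 (mod 30), but 18³ = 5832 ≡ 12 (mod 30), not 13.

(⟸) This fails: take r = 7. Then 7³ = 343 ≡ 13 (mod 30), yet 7 ≡ 7 (mod 30), not 18.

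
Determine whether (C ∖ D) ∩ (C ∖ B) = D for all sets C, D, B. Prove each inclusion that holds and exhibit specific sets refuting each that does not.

Both inclusions fail.

Forward inclusion. This inclusion fails. Take C = {1}, D = ∅, B = ∅; then 1 ∈ (C ∖ D) ∩ (C ∖ B) but 1 ∉ D.

Reverse inclusion. This inclusion fails. Take C = ∅, D = {1}, B = ∅; then 1 ∈ D but 1 ∉ (C ∖ D) ∩ (C ∖ B).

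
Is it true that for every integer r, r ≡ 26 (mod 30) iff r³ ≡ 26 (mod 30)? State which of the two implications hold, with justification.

Equivalent; both directions hold.

(←) Suppose r³ ≡ 26 (mod 30). The only residue r in {0, …, 29} with r³ ≡ 26 (mod 30) is r = 26, so r ≡ 26 (mod 30).

(→) Suppose r ≡ 26 (mod 30). Write r = 30j + 26. Then (30j + 26)³ = 27000j³ + 70200j² + 60840j + 17576 = 30(900j³ + 2340j² + 2028j + 585) + 26, so r³ ≡ 26 (mod 30).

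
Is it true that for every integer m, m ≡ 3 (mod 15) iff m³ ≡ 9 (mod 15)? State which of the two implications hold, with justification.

(→) This fails: take m = 3. Then 3 ≡ 3 (mod 15), but 3³ = 27 ≡ 12 (mod 15), not 9.

(←) This fails: take m = 9. Then 9³ = 729 ≡ 9 (mod 15), yet 9 ≡ 9 (mod 15), not 3.

Neither direction holds.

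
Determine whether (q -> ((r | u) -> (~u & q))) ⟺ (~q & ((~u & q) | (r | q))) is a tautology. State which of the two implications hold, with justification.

The forward direction fails; the converse holds.

Forward direction. This fails. Under u = F, r = F, q = F, the left side is true but the right side is false.

Converse. Assume the antecedent. If u is true, the antecedent forces (u = T, r = T, q = F), and q -> ((r | u) -> (~u & q)) holds there. If u is false, q -> ((r | u) -> (~u & q)) reduces to true regardless of the other variables. Either way q -> ((r | u) -> (~u & q)) holds.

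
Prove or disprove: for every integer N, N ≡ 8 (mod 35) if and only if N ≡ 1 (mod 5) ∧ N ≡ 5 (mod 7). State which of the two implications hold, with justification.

Forward direction. This fails: N = 8 gives 8 ≡ 8 (mod 35) but 8 ≡ 3 (mod 5), so the conjunction on the right does not hold.

Converse. This fails: N = 26 satisfies both congruences on the right (26 ≡ 1 mod 5 and 26 ≡ 5 mod 7) yet 26 ≡ 26 (mod 35), not 8.

Neither direction holds.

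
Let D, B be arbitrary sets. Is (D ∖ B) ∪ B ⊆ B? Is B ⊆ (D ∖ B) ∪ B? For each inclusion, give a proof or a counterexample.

(⊆) fails; (⊇) holds.

(⊇) Let x ∈ B. Then either x ∈ B and x ∉ D; or x ∈ D ∩ B. In each case x ∈ (D ∖ B) ∪ B, so B ⊆ (D ∖ B) ∪ B.

(⊆) This inclusion fails. Take D = {1}, B = ∅; then 1 ∈ (D ∖ B) ∪ B but 1 ∉ B.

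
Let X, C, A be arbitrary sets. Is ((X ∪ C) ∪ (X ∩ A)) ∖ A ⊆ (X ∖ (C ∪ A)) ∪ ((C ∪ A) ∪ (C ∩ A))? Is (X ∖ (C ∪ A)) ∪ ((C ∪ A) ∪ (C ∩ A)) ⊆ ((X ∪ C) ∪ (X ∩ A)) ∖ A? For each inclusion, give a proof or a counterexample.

(⊆) Let x ∈ ((X ∪ C) ∪ (X ∩ A)) ∖ A. Then either x ∈ X and x ∉ C, A; or x ∈ C and x ∉ X, A; or x ∈ X ∩ C and x ∉ A. In each case x ∈ (X ∖ (C ∪ A)) ∪ ((C ∪ A) ∪ (C ∩ A)), so ((X ∪ C) ∪ (X ∩ A)) ∖ A ⊆ (X ∖ (C ∪ A)) ∪ ((C ∪ A) ∪ (C ∩ A)).

(⊇) This inclusion fails. Take X = ∅, C = ∅, A = {1}; then 1 ∈ (X ∖ (C ∪ A)) ∪ ((C ∪ A) ∪ (C ∩ A)) but 1 ∉ ((X ∪ C) ∪ (X ∩ A)) ∖ A.

Only the forward inclusion holds.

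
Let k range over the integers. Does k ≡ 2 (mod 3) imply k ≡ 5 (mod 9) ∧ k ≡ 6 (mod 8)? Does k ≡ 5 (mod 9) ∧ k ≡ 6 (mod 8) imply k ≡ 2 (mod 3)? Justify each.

The forward direction fails; the converse holds.

(⇒) This fails: k = 2 gives 2 ≡ 2 (mod 3) but 2 ≡ 2 (mod 9), so the conjunction on the right does not hold.

(⇐) Conversely, if k ≡ 5 (mod 9) and k ≡ 6 (mod 8), then by the Chinese remainder theorem k ≡ 14 (mod 72). Since 14 ≡ 2 (mod 3) and 3 ∣ 72, we get k ≡ 2 (mod 3).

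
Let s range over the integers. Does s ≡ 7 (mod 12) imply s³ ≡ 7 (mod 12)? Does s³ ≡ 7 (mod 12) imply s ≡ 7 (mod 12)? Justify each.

The biconditional holds.

(⇐) For the converse, argue contrapositively. If s ≢ 7 (mod 12), then s is congruent to one of 0, 1, 2, 3, 4, 5, 6, 8, 9, 10, 11 modulo 12, and these give s³ ≡ 0, 1, 8, 3, 4, 5, 0, 8, 9, 4, 11 respectively — never 7.

(⇒) Suppose s ≡ 7 (mod 12). Write s = 12j + 7. Then (12j + 7)³ = 1728j³ + 3024j² + 1764j + 343 = 12(144j³ + 252j² + 147j + 28) + 7, so s³ ≡ 7 (mod 12).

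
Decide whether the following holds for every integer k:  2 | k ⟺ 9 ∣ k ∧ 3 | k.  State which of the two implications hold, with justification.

(→) This fails: take k = 2. Certainly 2 ∣ 2, but 9 ∤ 2.

(←) This fails: take k = 9. Both 9 ∣ 9 and 3 ∣ 9, yet 9 is not a multiple of 2 (since 9 = 4·2 + 1), so 2 ∤ 9.

(⇒) fails and (⇐) fails.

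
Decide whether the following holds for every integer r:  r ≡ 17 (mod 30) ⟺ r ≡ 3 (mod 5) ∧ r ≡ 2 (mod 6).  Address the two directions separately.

Neither implication holds.

(⟹) This fails: r = 17 gives 17 ≡ 17 (mod 30) but 17 ≡ 2 (mod 5), so the conjunction on the right does not hold.

(⟸) This fails: r = 8 satisfies both congruences on the right (8 ≡ 3 mod 5 and 8 ≡ 2 mod 6) yet 8 ≡ 8 (mod 30), not 17.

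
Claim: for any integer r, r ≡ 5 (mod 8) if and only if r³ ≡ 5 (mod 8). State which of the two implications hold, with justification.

Both directions hold.

(→) Suppose r ≡ 5 (mod 8). Write r = 8j + 5. Then (8j + 5)³ = 512j³ + 960j² + 600j + 125 = 8(64j³ + 120j² + 75j + 15) + 5, so r³ ≡ 5 (mod 8).

(←) For the converse, argue contrapositively. If r ≢ 5 (mod 8), then r is congruent to one of 0, 1, 2, 3, 4, 6, 7 modulo 8, and these give r³ ≡ 0, 1, 0, 3, 0, 0, 7 respectively — never 5.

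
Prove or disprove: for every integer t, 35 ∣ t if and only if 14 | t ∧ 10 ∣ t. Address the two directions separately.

[⇒] This fails: take t = 35. Certainly 35 ∣ 35, but 14 ∤ 35.

[⇐] Suppose 14 ∣ t and 10 ∣ t. Any common multiple of 14 and 10 is a multiple of their lcm; here lcm(14, 10) = 14·10/gcd(14, 10) = 140/2 = 70, so 70 ∣ t. Since 35 ∣ 70, it follows that 35 ∣ t.

The forward direction fails; the converse holds.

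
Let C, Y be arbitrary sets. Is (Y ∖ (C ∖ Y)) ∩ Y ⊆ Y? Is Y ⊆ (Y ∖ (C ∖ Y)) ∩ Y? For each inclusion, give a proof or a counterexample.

Forward inclusion. Let x ∈ (Y ∖ (C ∖ Y)) ∩ Y. Then either x ∈ Y and x ∉ C; or x ∈ C ∩ Y. In each case x ∈ Y, so (Y ∖ (C ∖ Y)) ∩ Y ⊆ Y.

Reverse inclusion. Let x ∈ Y. Then either x ∈ Y and x ∉ C; or x ∈ C ∩ Y. In each case x ∈ (Y ∖ (C ∖ Y)) ∩ Y, so Y ⊆ (Y ∖ (C ∖ Y)) ∩ Y.

Both inclusions hold; the sets are equal.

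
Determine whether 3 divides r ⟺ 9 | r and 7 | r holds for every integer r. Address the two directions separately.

(⇒) fails; (⇐) holds.

(→) This fails: take r = 3. Certainly 3 ∣ 3, but 9 ∤ 3.

(←) Suppose 9 ∣ r and 7 ∣ r. Any common multiple of 9 and 7 is a multiple of their lcm; here gcd(9, 7) = 1, so lcm(9, 7) = 9·7 = 63, so 63 ∣ r. Since 3 ∣ 63, it follows that 3 ∣ r.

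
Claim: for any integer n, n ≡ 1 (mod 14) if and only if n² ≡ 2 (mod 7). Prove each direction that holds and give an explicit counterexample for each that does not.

Neither direction holds.

(⇒) This fails: take n = 1. Then 1 ≡ 1 (mod 14), but 1² = 1 ≡ 1 (mod 7), not 2.

(⇐) This fails: take n = 3. Then 3² = 9 ≡ 2 (mod 7), yet 3 ≡ 3 (mod 14), not 1.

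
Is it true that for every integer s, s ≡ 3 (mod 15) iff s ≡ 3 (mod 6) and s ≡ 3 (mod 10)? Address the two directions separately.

Only the reverse direction holds.

(⟸) If s ≡ 3 (mod 6) and s ≡ 3 (mod 10), then by the Chinese remainder theorem s ≡ 3 (mod 30). Since 3 ≡ 3 (mod 15) and 15 ∣ 30, we get s ≡ 3 (mod 15).

(⟹) This fails: s = 18 gives 18 ≡ 3 (mod 15) but 18 ≡ 0 (mod 6), so the conjunction on the right does not hold.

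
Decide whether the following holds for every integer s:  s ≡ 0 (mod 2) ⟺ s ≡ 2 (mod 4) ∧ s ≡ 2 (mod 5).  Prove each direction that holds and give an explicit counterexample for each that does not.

(⟸) If s ≡ 2 (mod 4) and s ≡ 2 (mod 5), then by the Chinese remainder theorem s ≡ 2 (mod 20). Since 2 ≡ 0 (mod 2) and 2 ∣ 20, we get s ≡ 0 (mod 2).

(⟹) This fails: s = 0 gives 0 ≡ 0 (mod 2) but 0 ≡ 0 (mod 4), so the conjunction on the right does not hold.

The forward direction fails; the converse holds.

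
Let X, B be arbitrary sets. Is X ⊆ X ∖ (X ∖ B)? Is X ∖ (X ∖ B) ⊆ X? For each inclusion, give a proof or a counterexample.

The sets are not equal: only the reverse inclusion holds.

(⟸) Let x ∈ X ∖ (X ∖ B). Then x ∈ X ∩ B, from which x ∈ X.

(⟹) This inclusion fails. Take X = {1}, B = ∅; then 1 ∈ X but 1 ∉ X ∖ (X ∖ B).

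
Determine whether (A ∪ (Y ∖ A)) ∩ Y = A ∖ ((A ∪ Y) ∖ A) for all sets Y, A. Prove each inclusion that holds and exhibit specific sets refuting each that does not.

Both inclusions fail.

(⊆) This inclusion fails. Take Y = {1}, A = ∅; then 1 ∈ (A ∪ (Y ∖ A)) ∩ Y but 1 ∉ A ∖ ((A ∪ Y) ∖ A).

(⊇) This inclusion fails. Take Y = ∅, A = {1}; then 1 ∈ A ∖ ((A ∪ Y) ∖ A) but 1 ∉ (A ∪ (Y ∖ A)) ∩ Y.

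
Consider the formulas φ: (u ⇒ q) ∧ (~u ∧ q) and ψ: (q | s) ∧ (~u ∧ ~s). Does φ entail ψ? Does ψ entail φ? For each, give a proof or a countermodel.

Only the reverse direction holds.

(⟹) This fails. Under u = F, s = T, q = T, the left side is true but the right side is false.

(⟸) Assume the antecedent. If u is true, the antecedent cannot hold. If u is false, the antecedent forces (u = F, s = F, q = T), and (u ⇒ q) ∧ (~u ∧ q) holds there. Either way (u ⇒ q) ∧ (~u ∧ q) holds.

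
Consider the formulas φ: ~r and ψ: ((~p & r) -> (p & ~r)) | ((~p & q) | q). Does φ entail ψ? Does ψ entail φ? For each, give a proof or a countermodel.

Converse. This fails. Under r = T, p = T, q = F, the left side is false but the right side is true.

Forward direction. Assume the antecedent. If r is true, the antecedent cannot hold. If r is false, the consequent reduces to true regardless of the other variables. Either way the consequent holds.

Only the forward implication holds.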